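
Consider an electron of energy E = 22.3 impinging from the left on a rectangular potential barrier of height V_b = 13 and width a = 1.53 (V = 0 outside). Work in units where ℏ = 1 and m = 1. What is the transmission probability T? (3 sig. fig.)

T = 0.981

Above the barrier the interior wavenumber is k₂ = √(2m(E − V_b))/ℏ = 4.313, giving phase k₂a = 6.599.
T = [1 + V_b² sin²(k₂a) / (4E(E − V_b))]⁻¹ = 1/1.020 = 0.981.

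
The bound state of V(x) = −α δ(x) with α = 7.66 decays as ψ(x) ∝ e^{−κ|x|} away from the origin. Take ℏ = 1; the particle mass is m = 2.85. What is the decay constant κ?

κ = 21.8

Integrating the TISE across x = 0 gives the cusp condition ψ'(0⁺) − ψ'(0⁻) = −(2mα/ℏ²)ψ(0).
With ψ ∝ e^{−κ|x|} this yields −2κ = −2mα/ℏ², so κ = mα/ℏ² = 21.83.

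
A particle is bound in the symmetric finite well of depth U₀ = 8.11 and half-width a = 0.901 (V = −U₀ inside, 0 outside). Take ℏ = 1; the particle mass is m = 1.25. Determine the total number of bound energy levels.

The dimensionless depth is z₀ = a√(2mU₀)/ℏ = 0.901 × √(20.28) = 4.057.
A new bound state (alternating even/odd) appears each time z₀ passes a multiple of π/2, so N = ⌊2z₀/π⌋ + 1 = ⌊2.583⌋ + 1 = 3.

N = 3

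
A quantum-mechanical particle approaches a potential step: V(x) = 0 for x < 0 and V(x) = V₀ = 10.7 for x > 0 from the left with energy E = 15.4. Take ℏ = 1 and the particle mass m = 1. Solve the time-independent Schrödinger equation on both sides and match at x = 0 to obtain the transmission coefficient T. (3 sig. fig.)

T = 0.917

The wavenumbers are k₁ = √(2mE)/ℏ = 5.550 on the left and k₂ = √(2m(E − V₀))/ℏ = 3.066 on the right.
Continuity of ψ and ψ′ at the step yields the reflection amplitude r = (k₁ − k₂)/(k₁ + k₂) = 0.2883; thus R = |r|² = 0.08311, T = 0.9169.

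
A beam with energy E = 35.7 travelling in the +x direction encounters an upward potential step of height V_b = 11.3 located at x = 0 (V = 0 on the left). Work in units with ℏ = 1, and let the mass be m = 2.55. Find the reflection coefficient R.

R = 0.00900

On each side the TISE gives plane waves with k = √(2m(E − V))/ℏ: k₁ = √(2·2.55·35.7) = 13.49, k₂ = √(2·2.55·24.4) = 11.16.
Continuity of ψ and ψ′ at the step yields the reflection amplitude r = (k₁ − k₂)/(k₁ + k₂) = 0.09486; thus R = |r|² = 0.008998, T = 0.9910.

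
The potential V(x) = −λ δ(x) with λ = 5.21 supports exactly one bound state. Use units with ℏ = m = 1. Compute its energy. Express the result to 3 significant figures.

E = -13.6

For x ≠ 0 the bound state is ψ ∝ e^{−κ|x|}; integrating the TISE across the delta gives the cusp condition 2κ = 2mλ/ℏ², so κ = 5.210.
Then E = −ℏ²κ²/(2m) = −mλ²/(2ℏ²) = -13.57.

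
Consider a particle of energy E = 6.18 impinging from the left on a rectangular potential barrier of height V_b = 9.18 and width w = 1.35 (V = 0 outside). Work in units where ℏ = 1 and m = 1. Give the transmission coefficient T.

T = 0.00471

Since E < V_b the interior solution is evanescent with decay constant κ = √(2m(V_b − E))/ℏ = 2.449.
κw = 3.307, sinh(κw) = 13.63.
The exact tunnelling result is T⁻¹ = 1 + V_b² sinh²(κw) / [4E(V_b − E)] = 212.1, so T = 0.00471.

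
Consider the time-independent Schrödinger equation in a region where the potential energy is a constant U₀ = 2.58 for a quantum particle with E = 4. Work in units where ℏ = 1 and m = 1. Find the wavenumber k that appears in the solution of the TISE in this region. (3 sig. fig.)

k = 1.69

With E > U₀ the solution is oscillatory, ψ ∝ e^{±ikx} with k = √(2m(E − U₀))/ℏ.
k = √(2 × 1 × 1.42) = 1.685.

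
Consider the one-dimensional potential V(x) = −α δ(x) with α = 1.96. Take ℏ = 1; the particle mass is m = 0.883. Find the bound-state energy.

E = -1.70

For x ≠ 0 the bound state is ψ ∝ e^{−κ|x|}; integrating the TISE across the delta gives the cusp condition 2κ = 2mα/ℏ², so κ = 1.731.
Then E = −ℏ²κ²/(2m) = −mα²/(2ℏ²) = -1.696.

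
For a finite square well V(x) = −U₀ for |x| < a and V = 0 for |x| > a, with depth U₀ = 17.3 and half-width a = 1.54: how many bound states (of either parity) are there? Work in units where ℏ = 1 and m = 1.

N = 6

Define the well-strength parameter z₀ = (a/ℏ)√(2mU₀) = 1.54 × √(2·1·17.3) = 9.059.
A new bound state (alternating even/odd) appears each time z₀ passes a multiple of π/2, so N = ⌊2z₀/π⌋ + 1 = ⌊5.767⌋ + 1 = 6.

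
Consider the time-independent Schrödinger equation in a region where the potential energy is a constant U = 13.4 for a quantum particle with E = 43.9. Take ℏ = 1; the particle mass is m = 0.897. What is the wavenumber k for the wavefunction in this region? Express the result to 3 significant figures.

With E > U the solution is oscillatory, ψ ∝ e^{±ikx} with k = √(2m(E − U))/ℏ.
k = √(2 × 0.897 × 30.5) = 7.397.

k = 7.40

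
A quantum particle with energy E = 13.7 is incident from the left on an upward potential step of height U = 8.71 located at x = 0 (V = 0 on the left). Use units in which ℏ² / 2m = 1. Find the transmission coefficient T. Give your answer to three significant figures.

The wavenumbers are k₁ = √(2mE)/ℏ = 3.701 on the left and k₂ = √(2m(E − U))/ℏ = 2.234 on the right.
Continuity of ψ and ψ′ at the step yields the reflection amplitude r = (k₁ − k₂)/(k₁ + k₂) = 0.2473; thus R = |r|² = 0.06114, T = 0.9389.

T = 0.939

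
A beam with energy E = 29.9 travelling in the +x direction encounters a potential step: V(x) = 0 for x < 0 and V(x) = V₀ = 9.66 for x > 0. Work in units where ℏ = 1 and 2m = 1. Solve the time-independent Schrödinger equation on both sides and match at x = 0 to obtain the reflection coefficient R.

R = 0.00946

On each side the TISE gives plane waves with k = √(2m(E − V))/ℏ: k₁ = √(2·½·29.9) = 5.468, k₂ = √(2·½·20.24) = 4.499.
Matching ψ and ψ′ at x = 0 gives r = (k₁ − k₂)/(k₁ + k₂), so R = r² = 0.009456 and T = 1 − R = 0.9905.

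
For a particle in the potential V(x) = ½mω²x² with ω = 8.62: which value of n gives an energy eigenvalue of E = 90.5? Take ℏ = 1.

n = 10

Invert E_n = (n + ½)ℏω: n = E/ℏω − ½ = 9.999, so n = 10.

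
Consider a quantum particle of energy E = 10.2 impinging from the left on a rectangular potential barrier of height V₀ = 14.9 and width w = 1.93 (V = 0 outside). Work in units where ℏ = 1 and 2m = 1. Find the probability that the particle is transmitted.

T = 0.000802

Since E < V₀ the interior solution is evanescent with decay constant κ = √(2m(V₀ − E))/ℏ = 2.168.
κw = 4.184, sinh(κw) = 32.81.
The exact tunnelling result is T⁻¹ = 1 + V₀² sinh²(κw) / [4E(V₀ − E)] = 1247, so T = 0.000802.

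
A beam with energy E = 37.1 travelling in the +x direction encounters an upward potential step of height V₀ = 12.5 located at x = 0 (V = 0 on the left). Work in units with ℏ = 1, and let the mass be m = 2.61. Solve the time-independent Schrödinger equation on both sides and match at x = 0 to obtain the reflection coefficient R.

R = 0.0105

The wavenumbers are k₁ = √(2mE)/ℏ = 13.92 on the left and k₂ = √(2m(E − V₀))/ℏ = 11.33 on the right.
Continuity of ψ and ψ′ at the step yields the reflection amplitude r = (k₁ − k₂)/(k₁ + k₂) = 0.1024; thus R = |r|² = 0.01048, T = 0.9895.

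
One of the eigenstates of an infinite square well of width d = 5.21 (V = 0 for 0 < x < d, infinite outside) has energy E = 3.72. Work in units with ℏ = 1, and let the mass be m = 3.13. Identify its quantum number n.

For an infinite well E_n = n²π²ℏ²/(2md²), so n = (d/πℏ)√(2mE).
n = (5.21/π) × √(2 × 3.13 × 3.72) = 8.003 → n = 8.

n = 8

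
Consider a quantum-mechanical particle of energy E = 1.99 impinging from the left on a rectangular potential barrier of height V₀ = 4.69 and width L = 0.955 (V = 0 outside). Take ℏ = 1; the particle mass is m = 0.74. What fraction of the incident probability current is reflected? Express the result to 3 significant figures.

R = 0.918

Since E < V₀ the interior solution is evanescent with decay constant κ = √(2m(V₀ − E))/ℏ = 1.999.
κL = 1.909, sinh(κL) = 3.299.
The exact tunnelling result is T⁻¹ = 1 + V₀² sinh²(κL) / [4E(V₀ − E)] = 12.14, so T = 0.0824.
R = 1 − T = 0.918.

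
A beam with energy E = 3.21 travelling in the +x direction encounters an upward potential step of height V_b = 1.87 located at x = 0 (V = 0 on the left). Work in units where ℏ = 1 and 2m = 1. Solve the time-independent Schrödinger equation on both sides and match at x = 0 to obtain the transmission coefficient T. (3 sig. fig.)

The wavenumbers are k₁ = √(2mE)/ℏ = 1.792 on the left and k₂ = √(2m(E − V_b))/ℏ = 1.158 on the right.
Continuity of ψ and ψ′ at the step yields the reflection amplitude r = (k₁ − k₂)/(k₁ + k₂) = 0.2150; thus R = |r|² = 0.04622, T = 0.9538.

T = 0.954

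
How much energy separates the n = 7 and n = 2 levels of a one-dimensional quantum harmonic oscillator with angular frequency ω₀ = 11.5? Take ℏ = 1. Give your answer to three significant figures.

ΔE = 57.5

E_n = ℏω₀(n + ½), so ΔE = (7 − 2) ℏω₀ = 5 × 11.5 = 57.50.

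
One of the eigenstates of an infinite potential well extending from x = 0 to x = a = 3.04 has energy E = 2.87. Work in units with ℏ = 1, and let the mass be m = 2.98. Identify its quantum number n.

n = 4

From E_n = n²π²ℏ²/(2ma²) invert to n = √(2ma²E)/(πℏ).
n = (3.04/π) × √(2 × 2.98 × 2.87) = 4.002 → n = 4.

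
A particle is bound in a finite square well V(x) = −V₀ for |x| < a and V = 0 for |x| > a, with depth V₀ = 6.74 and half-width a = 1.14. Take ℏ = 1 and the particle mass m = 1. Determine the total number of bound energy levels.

N = 3

Define the well-strength parameter z₀ = (a/ℏ)√(2mV₀) = 1.14 × √(2·1·6.74) = 4.186.
The even/odd transcendental equations gain one root per π/2 in z₀, giving N = 1 + ⌊2z₀/π⌋ = 1 + ⌊2.665⌋ = 3.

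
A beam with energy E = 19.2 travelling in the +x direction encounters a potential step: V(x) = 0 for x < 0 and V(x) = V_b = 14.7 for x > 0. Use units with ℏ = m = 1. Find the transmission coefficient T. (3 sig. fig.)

On each side the TISE gives plane waves with k = √(2m(E − V))/ℏ: k₁ = √(2·1·19.2) = 6.197, k₂ = √(2·1·4.5) = 3.000.
Matching ψ and ψ′ at x = 0 gives r = (k₁ − k₂)/(k₁ + k₂), so R = r² = 0.1208 and T = 1 − R = 0.8792.

T = 0.879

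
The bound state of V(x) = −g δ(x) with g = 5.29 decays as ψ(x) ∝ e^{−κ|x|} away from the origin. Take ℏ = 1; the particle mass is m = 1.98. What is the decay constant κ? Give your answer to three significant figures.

Integrate −(ℏ²/2m)ψ'' − gδ(x)ψ = Eψ from −ε to +ε: the ψ'' term gives ψ'(0⁺) − ψ'(0⁻) and the δ term gives −(2mg/ℏ²)ψ(0).
With ψ ∝ e^{−κ|x|} this yields −2κ = −2mg/ℏ², so κ = mg/ℏ² = 10.47.

κ = 10.5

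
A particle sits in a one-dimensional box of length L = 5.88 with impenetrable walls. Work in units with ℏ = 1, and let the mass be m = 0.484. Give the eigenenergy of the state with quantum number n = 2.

Requiring ψ(0) = ψ(L) = 0 quantises k = nπ/L, hence E_n = ℏ²k²/2m = n²π²ℏ²/(2mL²).
E_2 = 2² × π² / (2 × 0.484 × 5.88²) = 1.180.

E = 1.18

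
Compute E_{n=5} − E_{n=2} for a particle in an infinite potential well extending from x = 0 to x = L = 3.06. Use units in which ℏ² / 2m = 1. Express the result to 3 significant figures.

ΔE = 22.1

E_n = n²π²ℏ²/(2mL²), so ΔE = (5² − 2²) π²ℏ²/(2mL²).
ΔE = 21 × π² / (2 × 0.5 × 3.06²) = 22.13.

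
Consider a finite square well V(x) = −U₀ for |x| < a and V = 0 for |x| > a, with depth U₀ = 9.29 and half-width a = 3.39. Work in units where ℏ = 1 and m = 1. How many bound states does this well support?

N = 10

The dimensionless depth is z₀ = a√(2mU₀)/ℏ = 3.39 × √(18.58) = 14.61.
A new bound state (alternating even/odd) appears each time z₀ passes a multiple of π/2, so N = ⌊2z₀/π⌋ + 1 = ⌊9.303⌋ + 1 = 10.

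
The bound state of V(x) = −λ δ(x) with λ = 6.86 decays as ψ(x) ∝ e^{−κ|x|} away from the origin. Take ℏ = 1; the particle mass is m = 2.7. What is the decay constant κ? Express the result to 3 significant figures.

κ = 18.5

Integrate −(ℏ²/2m)ψ'' − λδ(x)ψ = Eψ from −ε to +ε: the ψ'' term gives ψ'(0⁺) − ψ'(0⁻) and the δ term gives −(2mλ/ℏ²)ψ(0).
With ψ ∝ e^{−κ|x|} this yields −2κ = −2mλ/ℏ², so κ = mλ/ℏ² = 18.52.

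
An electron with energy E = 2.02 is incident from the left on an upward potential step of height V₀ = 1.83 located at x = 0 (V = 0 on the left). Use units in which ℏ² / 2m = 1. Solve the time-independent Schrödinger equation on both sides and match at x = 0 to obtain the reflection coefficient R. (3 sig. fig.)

The wavenumbers are k₁ = √(2mE)/ℏ = 1.421 on the left and k₂ = √(2m(E − V₀))/ℏ = 0.4359 on the right.
Continuity of ψ and ψ′ at the step yields the reflection amplitude r = (k₁ − k₂)/(k₁ + k₂) = 0.5306; thus R = |r|² = 0.2815, T = 0.7185.

R = 0.282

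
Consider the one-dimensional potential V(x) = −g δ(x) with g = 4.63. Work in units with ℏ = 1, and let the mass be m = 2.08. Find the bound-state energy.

E = -22.3

For x ≠ 0 the bound state is ψ ∝ e^{−κ|x|}; integrating the TISE across the delta gives the cusp condition 2κ = 2mg/ℏ², so κ = 9.630.
Then E = −ℏ²κ²/(2m) = −mg²/(2ℏ²) = -22.29.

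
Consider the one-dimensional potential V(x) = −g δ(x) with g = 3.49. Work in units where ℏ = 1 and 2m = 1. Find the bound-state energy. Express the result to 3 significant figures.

For x ≠ 0 the bound state is ψ ∝ e^{−κ|x|}; integrating the TISE across the delta gives the cusp condition 2κ = 2mg/ℏ², so κ = 1.745.
Then E = −ℏ²κ²/(2m) = −mg²/(2ℏ²) = -3.045.

E = -3.05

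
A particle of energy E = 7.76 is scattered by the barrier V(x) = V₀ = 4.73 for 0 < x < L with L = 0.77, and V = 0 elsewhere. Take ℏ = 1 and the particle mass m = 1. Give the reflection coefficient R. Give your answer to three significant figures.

Above the barrier the interior wavenumber is k₂ = √(2m(E − V₀))/ℏ = 2.462, giving phase k₂L = 1.896.
Matching at both interfaces gives T⁻¹ = 1 + V₀² sin²(k₂L) / [4E(E − V₀)] = 1.214, hence T = 0.824.
R = 1 − T = 0.176.

R = 0.176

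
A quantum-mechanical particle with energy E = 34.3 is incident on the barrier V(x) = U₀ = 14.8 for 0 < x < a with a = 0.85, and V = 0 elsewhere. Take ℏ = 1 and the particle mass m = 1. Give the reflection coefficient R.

Above the barrier the interior wavenumber is k₂ = √(2m(E − U₀))/ℏ = 6.245, giving phase k₂a = 5.308.
T = [1 + U₀² sin²(k₂a) / (4E(E − U₀))]⁻¹ = 1/1.056 = 0.947.
R = 1 − T = 0.0531.

R = 0.0531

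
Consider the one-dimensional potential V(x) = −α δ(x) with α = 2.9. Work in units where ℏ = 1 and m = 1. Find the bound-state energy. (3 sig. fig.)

The bound state is ψ(x) = √κ e^{−κ|x|}. The derivative jump ψ'(0⁺) − ψ'(0⁻) = −(2mα/ℏ²)ψ(0) fixes κ = mα/ℏ² = 2.900.
Then E = −ℏ²κ²/(2m) = −mα²/(2ℏ²) = -4.205.

E = -4.21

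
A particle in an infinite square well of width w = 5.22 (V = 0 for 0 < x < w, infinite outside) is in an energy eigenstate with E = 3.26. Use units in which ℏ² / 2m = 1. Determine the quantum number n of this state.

From E_n = n²π²ℏ²/(2mw²) invert to n = √(2mw²E)/(πℏ).
n = (5.22/π) × √(2 × 0.5 × 3.26) = 3.000 → n = 3.

n = 3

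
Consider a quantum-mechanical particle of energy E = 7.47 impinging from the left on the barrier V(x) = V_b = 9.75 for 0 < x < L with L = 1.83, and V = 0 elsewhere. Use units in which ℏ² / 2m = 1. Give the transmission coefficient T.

E < V_b: inside the barrier ψ ∝ e^{±κx} with κ = √(2m(V_b − E))/ℏ = 1.510.
κL = 2.763, sinh(κL) = 7.894.
Matching ψ, ψ′ at both faces gives T = [1 + V_b² sinh²(κL) / (4E(V_b − E))]⁻¹ = 1/87.95 = 0.0114.

T = 0.0114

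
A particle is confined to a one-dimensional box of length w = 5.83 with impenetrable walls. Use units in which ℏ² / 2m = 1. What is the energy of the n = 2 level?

E = 1.16

Requiring ψ(0) = ψ(w) = 0 quantises k = nπ/w, hence E_n = ℏ²k²/2m = n²π²ℏ²/(2mw²).
E_2 = 2² × π² / (2 × 0.5 × 5.83²) = 1.162.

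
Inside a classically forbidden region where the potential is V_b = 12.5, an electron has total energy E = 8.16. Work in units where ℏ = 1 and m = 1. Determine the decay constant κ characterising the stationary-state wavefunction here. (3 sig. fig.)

Since E < V_b the TISE in this region is ψ'' = κ²ψ with κ = √(2m(V_b − E))/ℏ.
κ = √(2 × 1 × 4.34) = 2.946.

κ = 2.95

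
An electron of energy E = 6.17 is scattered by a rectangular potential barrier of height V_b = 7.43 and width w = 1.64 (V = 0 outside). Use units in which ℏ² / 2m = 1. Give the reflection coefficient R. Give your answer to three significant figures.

R = 0.944

Since E < V_b the interior solution is evanescent with decay constant κ = √(2m(V_b − E))/ℏ = 1.122.
κw = 1.841, sinh(κw) = 3.072.
Matching ψ, ψ′ at both faces gives T = [1 + V_b² sinh²(κw) / (4E(V_b − E))]⁻¹ = 1/17.75 = 0.0563.
R = 1 − T = 0.944.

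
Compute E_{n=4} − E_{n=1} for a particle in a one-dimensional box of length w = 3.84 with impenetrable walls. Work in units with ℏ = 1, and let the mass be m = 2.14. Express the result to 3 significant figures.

ΔE = 2.35

E_n = n²π²ℏ²/(2mw²), so ΔE = (4² − 1²) π²ℏ²/(2mw²).
ΔE = 15 × π² / (2 × 2.14 × 3.84²) = 2.346.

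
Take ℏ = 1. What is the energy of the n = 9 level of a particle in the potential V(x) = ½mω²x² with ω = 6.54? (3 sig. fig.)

E = 62.1

The oscillator eigenvalues are E_n = ℏω(n + ½), so E_9 = 6.54 × 9.5 = 62.13.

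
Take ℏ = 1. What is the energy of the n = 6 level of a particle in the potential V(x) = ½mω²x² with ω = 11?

Using E_n = (n + ½)ℏω: E_6 = 6.5 × 11 = 71.50.

E = 71.5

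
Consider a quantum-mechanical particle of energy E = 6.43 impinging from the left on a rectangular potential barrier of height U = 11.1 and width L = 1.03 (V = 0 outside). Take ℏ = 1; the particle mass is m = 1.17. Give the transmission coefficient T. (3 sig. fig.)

Since E < U the interior solution is evanescent with decay constant κ = √(2m(U − E))/ℏ = 3.306.
κL = 3.405, sinh(κL) = 15.04.
The exact tunnelling result is T⁻¹ = 1 + U² sinh²(κL) / [4E(U − E)] = 233.0, so T = 0.00429.

T = 0.00429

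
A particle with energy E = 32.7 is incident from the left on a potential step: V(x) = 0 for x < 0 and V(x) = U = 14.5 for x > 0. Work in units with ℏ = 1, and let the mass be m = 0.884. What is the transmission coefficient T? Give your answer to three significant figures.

The wavenumbers are k₁ = √(2mE)/ℏ = 7.604 on the left and k₂ = √(2m(E − U))/ℏ = 5.673 on the right.
Continuity of ψ and ψ′ at the step yields the reflection amplitude r = (k₁ − k₂)/(k₁ + k₂) = 0.1454; thus R = |r|² = 0.02116, T = 0.9788.

T = 0.979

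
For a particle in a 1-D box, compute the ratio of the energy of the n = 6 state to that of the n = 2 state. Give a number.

9

E_n = n²π²ℏ²/(2mL²) so the ratio is n₂²/n₁² = 36/4 = 9.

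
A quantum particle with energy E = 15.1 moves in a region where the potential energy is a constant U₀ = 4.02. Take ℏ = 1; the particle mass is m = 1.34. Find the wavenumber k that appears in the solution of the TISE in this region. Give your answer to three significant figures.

k = 5.45

With E > U₀ the solution is oscillatory, ψ ∝ e^{±ikx} with k = √(2m(E − U₀))/ℏ.
k = √(2 × 1.34 × 11.08) = 5.449.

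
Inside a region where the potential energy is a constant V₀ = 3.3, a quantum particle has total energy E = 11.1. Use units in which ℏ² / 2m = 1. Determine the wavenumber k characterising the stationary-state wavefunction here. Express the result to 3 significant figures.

k = 2.79

With E > V₀ the solution is oscillatory, ψ ∝ e^{±ikx} with k = √(2m(E − V₀))/ℏ.
k = √(2 × 0.5 × 7.8) = 2.793.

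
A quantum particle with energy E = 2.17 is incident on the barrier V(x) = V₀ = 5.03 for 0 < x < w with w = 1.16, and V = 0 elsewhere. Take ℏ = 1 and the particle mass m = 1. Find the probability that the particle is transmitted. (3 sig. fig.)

T = 0.0152

E < V₀: inside the barrier ψ ∝ e^{±κx} with κ = √(2m(V₀ − E))/ℏ = 2.392.
κw = 2.774, sinh(κw) = 7.983.
The exact tunnelling result is T⁻¹ = 1 + V₀² sinh²(κw) / [4E(V₀ − E)] = 65.94, so T = 0.0152.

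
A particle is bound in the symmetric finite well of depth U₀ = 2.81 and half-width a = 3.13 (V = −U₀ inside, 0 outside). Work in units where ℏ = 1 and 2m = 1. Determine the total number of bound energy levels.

N = 4

The dimensionless depth is z₀ = a√(2mU₀)/ℏ = 3.13 × √(2.810) = 5.247.
The even/odd transcendental equations gain one root per π/2 in z₀, giving N = 1 + ⌊2z₀/π⌋ = 1 + ⌊3.340⌋ = 4.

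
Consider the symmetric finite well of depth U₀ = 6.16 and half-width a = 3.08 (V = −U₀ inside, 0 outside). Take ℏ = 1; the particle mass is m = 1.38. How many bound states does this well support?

N = 9

Define the well-strength parameter z₀ = (a/ℏ)√(2mU₀) = 3.08 × √(2·1.38·6.16) = 12.70.
The even/odd transcendental equations gain one root per π/2 in z₀, giving N = 1 + ⌊2z₀/π⌋ = 1 + ⌊8.085⌋ = 9.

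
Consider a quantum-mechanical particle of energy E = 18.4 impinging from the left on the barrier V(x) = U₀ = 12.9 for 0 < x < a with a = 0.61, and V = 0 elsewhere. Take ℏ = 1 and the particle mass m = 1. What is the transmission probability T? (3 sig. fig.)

Above the barrier the interior wavenumber is k₂ = √(2m(E − U₀))/ℏ = 3.317, giving phase k₂a = 2.023.
Matching at both interfaces gives T⁻¹ = 1 + U₀² sin²(k₂a) / [4E(E − U₀)] = 1.333, hence T = 0.750.

T = 0.750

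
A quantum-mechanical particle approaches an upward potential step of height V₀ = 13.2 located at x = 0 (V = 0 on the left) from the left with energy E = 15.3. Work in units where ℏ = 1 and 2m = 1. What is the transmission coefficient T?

T = 0.789

The wavenumbers are k₁ = √(2mE)/ℏ = 3.912 on the left and k₂ = √(2m(E − V₀))/ℏ = 1.449 on the right.
Matching ψ and ψ′ at x = 0 gives r = (k₁ − k₂)/(k₁ + k₂), so R = r² = 0.2110 and T = 1 − R = 0.7890.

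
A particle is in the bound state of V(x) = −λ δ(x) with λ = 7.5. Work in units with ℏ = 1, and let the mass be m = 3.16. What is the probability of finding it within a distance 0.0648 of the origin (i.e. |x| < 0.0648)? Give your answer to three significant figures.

P = 0.954

The normalised bound state is ψ = √κ e^{−κ|x|} with κ = mλ/ℏ² = 23.70.
P(|x| < d) = ∫_{−d}^{d} κ e^{−2κ|x|} dx = 1 − e^{−2κd} = 1 − e^{−3.072} = 0.9536.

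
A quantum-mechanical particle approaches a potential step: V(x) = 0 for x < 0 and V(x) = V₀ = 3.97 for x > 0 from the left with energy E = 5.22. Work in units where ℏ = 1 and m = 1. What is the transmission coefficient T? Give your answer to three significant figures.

On each side the TISE gives plane waves with k = √(2m(E − V))/ℏ: k₁ = √(2·1·5.22) = 3.231, k₂ = √(2·1·1.25) = 1.581.
Continuity of ψ and ψ′ at the step yields the reflection amplitude r = (k₁ − k₂)/(k₁ + k₂) = 0.3429; thus R = |r|² = 0.1176, T = 0.8824.

T = 0.882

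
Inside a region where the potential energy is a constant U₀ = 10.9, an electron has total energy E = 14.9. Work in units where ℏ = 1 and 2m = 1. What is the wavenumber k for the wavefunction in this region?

k = 2.00

With E > U₀ the solution is oscillatory, ψ ∝ e^{±ikx} with k = √(2m(E − U₀))/ℏ.
k = √(2 × 0.5 × 4) = 2.000.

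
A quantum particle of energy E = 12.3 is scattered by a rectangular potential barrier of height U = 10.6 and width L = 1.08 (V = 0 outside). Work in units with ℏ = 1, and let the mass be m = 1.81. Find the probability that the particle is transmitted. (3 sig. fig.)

T = 0.789

E > U: inside the barrier k₂ = √(2m(E − U))/ℏ = 2.481, k₂L = 2.679.
T = [1 + U² sin²(k₂L) / (4E(E − U))]⁻¹ = 1/1.267 = 0.789.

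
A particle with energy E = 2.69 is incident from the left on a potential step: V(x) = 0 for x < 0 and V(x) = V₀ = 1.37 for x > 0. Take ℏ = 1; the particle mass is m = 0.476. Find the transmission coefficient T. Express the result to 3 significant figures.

The wavenumbers are k₁ = √(2mE)/ℏ = 1.600 on the left and k₂ = √(2m(E − V₀))/ℏ = 1.121 on the right.
Continuity of ψ and ψ′ at the step yields the reflection amplitude r = (k₁ − k₂)/(k₁ + k₂) = 0.1761; thus R = |r|² = 0.03102, T = 0.9690.

T = 0.969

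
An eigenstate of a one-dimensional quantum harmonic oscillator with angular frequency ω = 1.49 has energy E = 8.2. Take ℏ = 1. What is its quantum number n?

n = 5

Invert E_n = (n + ½)ℏω: n = E/ℏω − ½ = 5.003, so n = 5.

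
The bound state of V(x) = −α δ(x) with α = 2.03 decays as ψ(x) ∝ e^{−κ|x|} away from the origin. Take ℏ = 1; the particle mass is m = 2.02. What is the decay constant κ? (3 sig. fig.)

Integrating the TISE across x = 0 gives the cusp condition ψ'(0⁺) − ψ'(0⁻) = −(2mα/ℏ²)ψ(0).
With ψ ∝ e^{−κ|x|} this yields −2κ = −2mα/ℏ², so κ = mα/ℏ² = 4.101.

κ = 4.10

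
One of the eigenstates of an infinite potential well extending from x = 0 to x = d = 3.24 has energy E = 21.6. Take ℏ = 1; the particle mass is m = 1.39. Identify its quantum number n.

n = 8

For an infinite well E_n = n²π²ℏ²/(2md²), so n = (d/πℏ)√(2mE).
n = (3.24/π) × √(2 × 1.39 × 21.6) = 7.992 → n = 8.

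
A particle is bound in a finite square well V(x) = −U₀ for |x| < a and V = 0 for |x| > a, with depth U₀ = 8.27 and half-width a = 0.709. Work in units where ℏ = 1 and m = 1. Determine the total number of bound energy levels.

Define the well-strength parameter z₀ = (a/ℏ)√(2mU₀) = 0.709 × √(2·1·8.27) = 2.883.
The even/odd transcendental equations gain one root per π/2 in z₀, giving N = 1 + ⌊2z₀/π⌋ = 1 + ⌊1.836⌋ = 2.

N = 2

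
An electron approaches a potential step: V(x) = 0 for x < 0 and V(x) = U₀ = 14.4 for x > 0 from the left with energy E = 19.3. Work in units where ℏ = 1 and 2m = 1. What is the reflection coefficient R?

On each side the TISE gives plane waves with k = √(2m(E − V))/ℏ: k₁ = √(2·½·19.3) = 4.393, k₂ = √(2·½·4.9) = 2.214.
Continuity of ψ and ψ′ at the step yields the reflection amplitude r = (k₁ − k₂)/(k₁ + k₂) = 0.3299; thus R = |r|² = 0.1088, T = 0.8912.

R = 0.109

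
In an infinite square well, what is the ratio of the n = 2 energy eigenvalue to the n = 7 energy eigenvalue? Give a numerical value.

0.0816327

E_n = n²π²ℏ²/(2mL²) so the ratio is n₂²/n₁² = 4/49 = 0.0816327.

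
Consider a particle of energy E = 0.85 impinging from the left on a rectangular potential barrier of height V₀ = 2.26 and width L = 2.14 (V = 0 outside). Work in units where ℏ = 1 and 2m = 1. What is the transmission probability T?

Since E < V₀ the interior solution is evanescent with decay constant κ = √(2m(V₀ − E))/ℏ = 1.187.
κL = 2.541, sinh(κL) = 6.307.
The exact tunnelling result is T⁻¹ = 1 + V₀² sinh²(κL) / [4E(V₀ − E)] = 43.39, so T = 0.0230.

T = 0.0230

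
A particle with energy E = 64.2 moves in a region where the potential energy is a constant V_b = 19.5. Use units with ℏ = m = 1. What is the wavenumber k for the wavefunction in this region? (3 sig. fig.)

k = 9.46

With E > V_b the solution is oscillatory, ψ ∝ e^{±ikx} with k = √(2m(E − V_b))/ℏ.
k = √(2 × 1 × 44.7) = 9.455.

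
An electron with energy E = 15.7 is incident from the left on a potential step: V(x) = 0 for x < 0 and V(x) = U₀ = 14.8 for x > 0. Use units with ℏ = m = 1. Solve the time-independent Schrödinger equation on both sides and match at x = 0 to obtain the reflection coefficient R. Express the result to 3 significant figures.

R = 0.377

On each side the TISE gives plane waves with k = √(2m(E − V))/ℏ: k₁ = √(2·1·15.7) = 5.604, k₂ = √(2·1·0.9) = 1.342.
Matching ψ and ψ′ at x = 0 gives r = (k₁ − k₂)/(k₁ + k₂), so R = r² = 0.3766 and T = 1 − R = 0.6234.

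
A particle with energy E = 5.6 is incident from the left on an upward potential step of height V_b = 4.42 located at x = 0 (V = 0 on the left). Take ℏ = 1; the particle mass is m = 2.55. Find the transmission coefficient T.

The wavenumbers are k₁ = √(2mE)/ℏ = 5.344 on the left and k₂ = √(2m(E − V_b))/ℏ = 2.453 on the right.
Matching ψ and ψ′ at x = 0 gives r = (k₁ − k₂)/(k₁ + k₂), so R = r² = 0.1375 and T = 1 − R = 0.8625.

T = 0.863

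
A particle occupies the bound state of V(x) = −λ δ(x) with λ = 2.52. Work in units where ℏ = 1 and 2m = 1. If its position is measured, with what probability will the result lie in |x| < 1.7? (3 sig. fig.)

P = 0.986

The normalised bound state is ψ = √κ e^{−κ|x|} with κ = mλ/ℏ² = 1.260.
P(|x| < d) = ∫_{−d}^{d} κ e^{−2κ|x|} dx = 1 − e^{−2κd} = 1 − e^{−4.284} = 0.9862.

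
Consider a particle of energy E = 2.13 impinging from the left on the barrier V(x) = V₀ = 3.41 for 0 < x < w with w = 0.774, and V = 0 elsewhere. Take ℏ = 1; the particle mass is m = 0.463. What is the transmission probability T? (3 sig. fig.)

E < V₀: inside the barrier ψ ∝ e^{±κx} with κ = √(2m(V₀ − E))/ℏ = 1.089.
κw = 0.8427, sinh(κw) = 0.9460.
Matching ψ, ψ′ at both faces gives T = [1 + V₀² sinh²(κw) / (4E(V₀ − E))]⁻¹ = 1/1.954 = 0.512.

T = 0.512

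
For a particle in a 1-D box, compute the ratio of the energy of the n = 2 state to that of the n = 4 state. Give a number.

0.25

E_n = n²π²ℏ²/(2mL²) so the ratio is n₂²/n₁² = 4/16 = 0.25.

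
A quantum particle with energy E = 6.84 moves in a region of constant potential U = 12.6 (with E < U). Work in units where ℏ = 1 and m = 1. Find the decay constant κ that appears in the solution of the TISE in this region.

κ = 3.39

Since E < U the TISE in this region is ψ'' = κ²ψ with κ = √(2m(U − E))/ℏ.
κ = √(2 × 1 × 5.76) = 3.394.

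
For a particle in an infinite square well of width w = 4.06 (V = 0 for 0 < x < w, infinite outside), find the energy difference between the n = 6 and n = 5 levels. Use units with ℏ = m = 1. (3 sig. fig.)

E_n = n²π²ℏ²/(2mw²), so ΔE = (6² − 5²) π²ℏ²/(2mw²).
ΔE = 11 × π² / (2 × 1 × 4.06²) = 3.293.

ΔE = 3.29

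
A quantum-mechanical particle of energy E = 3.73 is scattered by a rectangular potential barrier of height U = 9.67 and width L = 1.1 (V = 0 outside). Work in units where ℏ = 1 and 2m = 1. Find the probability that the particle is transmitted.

T = 0.0176

E < U: inside the barrier ψ ∝ e^{±κx} with κ = √(2m(U − E))/ℏ = 2.437.
κL = 2.681, sinh(κL) = 7.265.
The exact tunnelling result is T⁻¹ = 1 + U² sinh²(κL) / [4E(U − E)] = 56.69, so T = 0.0176.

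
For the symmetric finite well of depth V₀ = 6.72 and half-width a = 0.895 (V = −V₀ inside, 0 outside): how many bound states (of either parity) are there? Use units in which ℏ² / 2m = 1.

N = 2

Define the well-strength parameter z₀ = (a/ℏ)√(2mV₀) = 0.895 × √(2·0.5·6.72) = 2.320.
The even/odd transcendental equations gain one root per π/2 in z₀, giving N = 1 + ⌊2z₀/π⌋ = 1 + ⌊1.477⌋ = 2.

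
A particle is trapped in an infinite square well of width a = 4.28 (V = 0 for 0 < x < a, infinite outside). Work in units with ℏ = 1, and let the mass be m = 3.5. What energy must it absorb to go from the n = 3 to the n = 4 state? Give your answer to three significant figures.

ΔE = 0.539

E_n = n²π²ℏ²/(2ma²), so ΔE = (4² − 3²) π²ℏ²/(2ma²).
ΔE = 7 × π² / (2 × 3.5 × 4.28²) = 0.5388.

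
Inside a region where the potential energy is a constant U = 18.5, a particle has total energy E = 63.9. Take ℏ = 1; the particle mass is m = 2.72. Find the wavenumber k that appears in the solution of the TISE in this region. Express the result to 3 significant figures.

With E > U the solution is oscillatory, ψ ∝ e^{±ikx} with k = √(2m(E − U))/ℏ.
k = √(2 × 2.72 × 45.4) = 15.72.

k = 15.7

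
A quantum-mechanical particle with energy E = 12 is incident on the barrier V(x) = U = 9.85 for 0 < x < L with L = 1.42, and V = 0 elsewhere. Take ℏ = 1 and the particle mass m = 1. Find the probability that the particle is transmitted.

E > U: inside the barrier k₂ = √(2m(E − U))/ℏ = 2.074, k₂L = 2.945.
Matching at both interfaces gives T⁻¹ = 1 + U² sin²(k₂L) / [4E(E − U)] = 1.036, hence T = 0.965.

T = 0.965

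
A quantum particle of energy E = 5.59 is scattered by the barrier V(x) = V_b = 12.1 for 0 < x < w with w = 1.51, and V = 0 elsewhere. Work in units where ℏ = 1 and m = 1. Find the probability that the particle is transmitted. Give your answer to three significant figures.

T = 0.0000736

E < V_b: inside the barrier ψ ∝ e^{±κx} with κ = √(2m(V_b − E))/ℏ = 3.608.
κw = 5.449, sinh(κw) = 116.2.
Matching ψ, ψ′ at both faces gives T = [1 + V_b² sinh²(κw) / (4E(V_b − E))]⁻¹ = 1/13580 = 0.0000736.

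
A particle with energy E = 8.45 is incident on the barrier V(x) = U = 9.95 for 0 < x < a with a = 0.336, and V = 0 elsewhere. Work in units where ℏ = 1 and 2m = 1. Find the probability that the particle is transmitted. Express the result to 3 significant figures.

Since E < U the interior solution is evanescent with decay constant κ = √(2m(U − E))/ℏ = 1.225.
κa = 0.4115, sinh(κa) = 0.4232.
Matching ψ, ψ′ at both faces gives T = [1 + U² sinh²(κa) / (4E(U − E))]⁻¹ = 1/1.350 = 0.741.

T = 0.741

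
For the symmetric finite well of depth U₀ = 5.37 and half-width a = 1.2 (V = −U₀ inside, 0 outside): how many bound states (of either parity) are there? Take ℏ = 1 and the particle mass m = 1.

N = 3

The dimensionless depth is z₀ = a√(2mU₀)/ℏ = 1.2 × √(10.74) = 3.933.
A new bound state (alternating even/odd) appears each time z₀ passes a multiple of π/2, so N = ⌊2z₀/π⌋ + 1 = ⌊2.504⌋ + 1 = 3.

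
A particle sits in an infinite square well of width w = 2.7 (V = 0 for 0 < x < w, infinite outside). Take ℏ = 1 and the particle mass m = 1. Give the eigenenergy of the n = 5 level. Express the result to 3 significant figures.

Requiring ψ(0) = ψ(w) = 0 quantises k = nπ/w, hence E_n = ℏ²k²/2m = n²π²ℏ²/(2mw²).
E_5 = 5² × π² / (2 × 1 × 2.7²) = 16.92.

E = 16.9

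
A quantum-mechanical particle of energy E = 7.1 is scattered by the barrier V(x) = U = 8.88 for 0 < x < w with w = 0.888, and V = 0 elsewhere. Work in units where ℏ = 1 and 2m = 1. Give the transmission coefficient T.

T = 0.226

Since E < U the interior solution is evanescent with decay constant κ = √(2m(U − E))/ℏ = 1.334.
κw = 1.185, sinh(κw) = 1.482.
Matching ψ, ψ′ at both faces gives T = [1 + U² sinh²(κw) / (4E(U − E))]⁻¹ = 1/4.426 = 0.226.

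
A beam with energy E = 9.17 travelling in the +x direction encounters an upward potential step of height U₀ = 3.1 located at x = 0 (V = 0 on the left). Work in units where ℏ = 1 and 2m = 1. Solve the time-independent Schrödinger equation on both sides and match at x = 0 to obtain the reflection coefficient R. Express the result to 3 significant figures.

R = 0.0106

The wavenumbers are k₁ = √(2mE)/ℏ = 3.028 on the left and k₂ = √(2m(E − U₀))/ℏ = 2.464 on the right.
Continuity of ψ and ψ′ at the step yields the reflection amplitude r = (k₁ − k₂)/(k₁ + k₂) = 0.1028; thus R = |r|² = 0.01056, T = 0.9894.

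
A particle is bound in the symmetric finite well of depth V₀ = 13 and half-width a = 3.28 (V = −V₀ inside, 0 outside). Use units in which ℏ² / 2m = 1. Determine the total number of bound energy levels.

N = 8

Define the well-strength parameter z₀ = (a/ℏ)√(2mV₀) = 3.28 × √(2·0.5·13) = 11.83.
The even/odd transcendental equations gain one root per π/2 in z₀, giving N = 1 + ⌊2z₀/π⌋ = 1 + ⌊7.529⌋ = 8.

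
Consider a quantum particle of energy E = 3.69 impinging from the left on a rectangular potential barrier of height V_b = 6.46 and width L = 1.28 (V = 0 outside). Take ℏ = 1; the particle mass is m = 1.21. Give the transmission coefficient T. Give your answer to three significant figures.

E < V_b: inside the barrier ψ ∝ e^{±κx} with κ = √(2m(V_b − E))/ℏ = 2.589.
κL = 3.314, sinh(κL) = 13.73.
Matching ψ, ψ′ at both faces gives T = [1 + V_b² sinh²(κL) / (4E(V_b − E))]⁻¹ = 1/193.4 = 0.00517.

T = 0.00517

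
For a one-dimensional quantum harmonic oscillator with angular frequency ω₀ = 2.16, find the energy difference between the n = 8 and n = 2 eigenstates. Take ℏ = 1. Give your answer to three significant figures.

E_n = ℏω₀(n + ½), so ΔE = (8 − 2) ℏω₀ = 6 × 2.16 = 12.96.

ΔE = 13.0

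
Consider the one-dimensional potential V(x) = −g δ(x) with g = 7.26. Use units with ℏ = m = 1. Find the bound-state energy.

E = -26.4

The bound state is ψ(x) = √κ e^{−κ|x|}. The derivative jump ψ'(0⁺) − ψ'(0⁻) = −(2mg/ℏ²)ψ(0) fixes κ = mg/ℏ² = 7.260.
Then E = −ℏ²κ²/(2m) = −mg²/(2ℏ²) = -26.35.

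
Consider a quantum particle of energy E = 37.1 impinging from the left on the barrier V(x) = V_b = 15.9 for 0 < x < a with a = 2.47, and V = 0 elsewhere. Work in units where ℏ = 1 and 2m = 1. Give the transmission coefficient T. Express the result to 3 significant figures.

E > V_b: inside the barrier k₂ = √(2m(E − V_b))/ℏ = 4.604, k₂a = 11.37.
T = [1 + V_b² sin²(k₂a) / (4E(E − V_b))]⁻¹ = 1/1.069 = 0.935.

T = 0.935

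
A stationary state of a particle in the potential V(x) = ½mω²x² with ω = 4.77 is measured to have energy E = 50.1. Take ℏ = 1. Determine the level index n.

n = 10

E_n = ℏω(n + ½) ⇒ n = E/(ℏω) − ½ = 50.1/4.77 − 0.5 = 10.003 → n = 10.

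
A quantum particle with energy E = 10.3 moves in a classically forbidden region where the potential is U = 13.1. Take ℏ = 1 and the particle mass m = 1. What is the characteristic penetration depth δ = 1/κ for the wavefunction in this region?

δ = 0.423

Since E < U the TISE in this region is ψ'' = κ²ψ with κ = √(2m(U − E))/ℏ.
κ = √(2 × 1 × 2.8) = 2.366. The penetration depth is δ = 1/κ = 0.423.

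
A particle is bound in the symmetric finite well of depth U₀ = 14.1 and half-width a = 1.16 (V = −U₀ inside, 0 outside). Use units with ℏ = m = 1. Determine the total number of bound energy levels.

N = 4

The dimensionless depth is z₀ = a√(2mU₀)/ℏ = 1.16 × √(28.20) = 6.160.
The even/odd transcendental equations gain one root per π/2 in z₀, giving N = 1 + ⌊2z₀/π⌋ = 1 + ⌊3.922⌋ = 4.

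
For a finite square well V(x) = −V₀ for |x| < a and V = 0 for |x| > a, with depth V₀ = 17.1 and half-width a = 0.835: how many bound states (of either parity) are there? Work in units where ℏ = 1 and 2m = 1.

Define the well-strength parameter z₀ = (a/ℏ)√(2mV₀) = 0.835 × √(2·0.5·17.1) = 3.453.
The even/odd transcendental equations gain one root per π/2 in z₀, giving N = 1 + ⌊2z₀/π⌋ = 1 + ⌊2.198⌋ = 3.

N = 3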